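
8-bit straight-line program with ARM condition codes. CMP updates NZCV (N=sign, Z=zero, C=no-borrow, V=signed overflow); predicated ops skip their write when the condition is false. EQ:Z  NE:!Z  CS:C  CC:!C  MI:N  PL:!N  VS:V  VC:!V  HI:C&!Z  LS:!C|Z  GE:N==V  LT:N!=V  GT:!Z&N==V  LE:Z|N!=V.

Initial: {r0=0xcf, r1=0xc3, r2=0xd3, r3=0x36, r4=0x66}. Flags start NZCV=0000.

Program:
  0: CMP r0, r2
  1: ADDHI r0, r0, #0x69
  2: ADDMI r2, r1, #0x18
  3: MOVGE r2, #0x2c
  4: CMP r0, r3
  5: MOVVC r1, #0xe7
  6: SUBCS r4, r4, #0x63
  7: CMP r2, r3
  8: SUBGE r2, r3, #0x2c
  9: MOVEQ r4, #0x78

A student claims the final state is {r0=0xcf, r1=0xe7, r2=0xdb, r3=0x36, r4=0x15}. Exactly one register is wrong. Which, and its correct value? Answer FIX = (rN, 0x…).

[0] flags=1000 → (cmp)
[1] flags=1000 HI?F → skip
[2] flags=1000 MI?T → r2=0xdb
[3] flags=1000 GE?F → skip
[4] flags=1010 → (cmp)
[5] flags=1010 VC?T → r1=0xe7
[6] flags=1010 CS?T → r4=0x03
[7] flags=1010 → (cmp)
[8] flags=1010 GE?F → skip
[9] flags=1010 EQ?F → skip

FIX = (r4, 0x03)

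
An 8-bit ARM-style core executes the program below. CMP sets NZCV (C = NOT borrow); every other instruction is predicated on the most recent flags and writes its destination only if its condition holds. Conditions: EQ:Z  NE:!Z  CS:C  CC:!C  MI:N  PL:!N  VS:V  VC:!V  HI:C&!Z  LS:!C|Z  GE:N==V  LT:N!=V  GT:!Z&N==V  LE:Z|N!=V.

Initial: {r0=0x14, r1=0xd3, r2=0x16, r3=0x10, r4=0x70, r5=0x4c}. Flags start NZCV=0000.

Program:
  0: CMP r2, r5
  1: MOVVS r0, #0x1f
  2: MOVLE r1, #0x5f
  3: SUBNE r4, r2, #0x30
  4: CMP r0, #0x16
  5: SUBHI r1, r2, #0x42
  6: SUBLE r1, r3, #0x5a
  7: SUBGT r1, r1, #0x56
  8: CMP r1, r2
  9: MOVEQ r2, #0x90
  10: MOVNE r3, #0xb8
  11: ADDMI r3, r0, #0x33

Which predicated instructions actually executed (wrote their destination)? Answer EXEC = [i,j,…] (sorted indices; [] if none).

EXEC = [2,3,6,10,11]

0: ✓ CMP  NZCV=1000
1: · MOVVS
2: ✓ MOVLE  r1←0x5f
3: ✓ SUBNE  r4←0xe6
4: ✓ CMP  NZCV=1000
5: · SUBHI
6: ✓ SUBLE  r1←0xb6
7: · SUBGT
8: ✓ CMP  NZCV=1010
9: · MOVEQ
10: ✓ MOVNE  r3←0xb8
11: ✓ ADDMI  r3←0x47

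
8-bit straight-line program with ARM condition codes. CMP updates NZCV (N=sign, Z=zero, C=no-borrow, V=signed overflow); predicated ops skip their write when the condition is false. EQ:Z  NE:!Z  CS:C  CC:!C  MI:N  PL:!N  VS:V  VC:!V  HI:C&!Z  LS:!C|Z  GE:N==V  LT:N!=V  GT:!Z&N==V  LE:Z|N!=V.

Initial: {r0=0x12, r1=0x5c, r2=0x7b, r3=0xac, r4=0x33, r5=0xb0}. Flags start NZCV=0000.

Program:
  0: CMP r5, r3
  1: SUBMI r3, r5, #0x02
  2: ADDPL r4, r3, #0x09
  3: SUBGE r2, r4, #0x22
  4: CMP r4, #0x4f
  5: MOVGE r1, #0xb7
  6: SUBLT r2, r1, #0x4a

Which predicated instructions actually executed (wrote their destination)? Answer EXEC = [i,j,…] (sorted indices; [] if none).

EXEC = [2,3,6]

[0] flags=0010 → (cmp)
[1] flags=0010 MI?F → skip
[2] flags=0010 PL?T → r4=0xb5
[3] flags=0010 GE?T → r2=0x93
[4] flags=0011 → (cmp)
[5] flags=0011 GE?F → skip
[6] flags=0011 LT?T → r2=0x12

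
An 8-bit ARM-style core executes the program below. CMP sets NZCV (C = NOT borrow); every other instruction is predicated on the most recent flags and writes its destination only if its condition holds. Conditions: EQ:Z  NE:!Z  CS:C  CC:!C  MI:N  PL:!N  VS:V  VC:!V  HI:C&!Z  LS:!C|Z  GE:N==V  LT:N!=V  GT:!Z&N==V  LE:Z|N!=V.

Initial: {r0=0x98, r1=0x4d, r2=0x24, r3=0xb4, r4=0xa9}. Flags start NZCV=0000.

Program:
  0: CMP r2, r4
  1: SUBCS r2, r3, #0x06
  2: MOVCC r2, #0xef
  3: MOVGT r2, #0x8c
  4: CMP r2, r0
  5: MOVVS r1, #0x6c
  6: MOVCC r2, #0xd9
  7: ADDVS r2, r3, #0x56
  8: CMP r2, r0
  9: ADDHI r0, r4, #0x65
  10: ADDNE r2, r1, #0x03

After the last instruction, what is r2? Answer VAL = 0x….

0: ✓ CMP  NZCV=0000
1: · SUBCS
2: ✓ MOVCC  r2←0xef
3: ✓ MOVGT  r2←0x8c
4: ✓ CMP  NZCV=1000
5: · MOVVS
6: ✓ MOVCC  r2←0xd9
7: · ADDVS
8: ✓ CMP  NZCV=0010
9: ✓ ADDHI  r0←0x0e
10: ✓ ADDNE  r2←0x50

VAL = 0x50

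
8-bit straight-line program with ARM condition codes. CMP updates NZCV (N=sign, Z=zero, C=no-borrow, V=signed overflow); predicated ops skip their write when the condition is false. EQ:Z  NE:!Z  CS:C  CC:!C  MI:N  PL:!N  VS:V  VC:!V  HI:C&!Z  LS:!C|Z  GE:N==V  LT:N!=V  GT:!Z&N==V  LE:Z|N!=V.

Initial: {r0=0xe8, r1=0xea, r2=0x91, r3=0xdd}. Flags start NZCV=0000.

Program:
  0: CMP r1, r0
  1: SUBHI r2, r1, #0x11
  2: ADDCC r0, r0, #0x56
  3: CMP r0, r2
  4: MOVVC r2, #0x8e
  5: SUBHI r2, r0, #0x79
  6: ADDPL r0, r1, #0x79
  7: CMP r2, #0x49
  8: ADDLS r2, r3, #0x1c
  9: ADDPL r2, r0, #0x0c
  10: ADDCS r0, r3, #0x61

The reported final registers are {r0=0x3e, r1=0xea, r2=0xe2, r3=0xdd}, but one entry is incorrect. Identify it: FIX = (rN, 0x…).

FIX = (r2, 0x6f)

0: ✓ CMP  NZCV=0010
1: ✓ SUBHI  r2←0xd9
2: · ADDCC
3: ✓ CMP  NZCV=0010
4: ✓ MOVVC  r2←0x8e
5: ✓ SUBHI  r2←0x6f
6: ✓ ADDPL  r0←0x63
7: ✓ CMP  NZCV=0010
8: · ADDLS
9: ✓ ADDPL  r2←0x6f
10: ✓ ADDCS  r0←0x3e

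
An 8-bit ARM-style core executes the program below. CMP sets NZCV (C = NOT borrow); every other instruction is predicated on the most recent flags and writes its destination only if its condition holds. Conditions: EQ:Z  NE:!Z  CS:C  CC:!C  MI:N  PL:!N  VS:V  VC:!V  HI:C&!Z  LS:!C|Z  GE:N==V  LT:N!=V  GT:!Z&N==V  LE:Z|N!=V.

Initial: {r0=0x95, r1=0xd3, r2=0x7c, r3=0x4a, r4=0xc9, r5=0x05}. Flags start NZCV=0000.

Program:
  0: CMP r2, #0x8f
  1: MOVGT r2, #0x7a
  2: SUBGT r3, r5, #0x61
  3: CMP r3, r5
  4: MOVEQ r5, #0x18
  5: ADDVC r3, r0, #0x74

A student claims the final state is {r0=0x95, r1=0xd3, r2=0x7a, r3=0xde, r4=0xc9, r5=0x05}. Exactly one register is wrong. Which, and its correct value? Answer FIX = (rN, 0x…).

FIX = (r3, 0x09)

0: ✓ CMP  NZCV=1001
1: ✓ MOVGT  r2←0x7a
2: ✓ SUBGT  r3←0xa4
3: ✓ CMP  NZCV=1010
4: · MOVEQ
5: ✓ ADDVC  r3←0x09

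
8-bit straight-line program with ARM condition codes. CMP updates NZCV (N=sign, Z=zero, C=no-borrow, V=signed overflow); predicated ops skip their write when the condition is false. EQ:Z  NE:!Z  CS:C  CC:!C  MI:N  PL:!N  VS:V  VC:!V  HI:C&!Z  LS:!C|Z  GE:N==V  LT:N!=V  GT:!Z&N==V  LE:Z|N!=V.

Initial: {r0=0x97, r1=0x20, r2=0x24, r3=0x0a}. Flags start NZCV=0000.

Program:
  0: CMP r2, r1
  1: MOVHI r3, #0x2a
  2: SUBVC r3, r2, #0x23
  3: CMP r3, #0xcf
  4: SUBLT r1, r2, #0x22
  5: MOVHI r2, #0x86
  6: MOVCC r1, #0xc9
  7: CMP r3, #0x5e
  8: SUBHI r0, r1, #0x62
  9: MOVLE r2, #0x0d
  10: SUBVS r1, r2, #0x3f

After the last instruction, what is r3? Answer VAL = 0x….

[0] flags=0010 → (cmp)
[1] flags=0010 HI?T → r3=0x2a
[2] flags=0010 VC?T → r3=0x01
[3] flags=0000 → (cmp)
[4] flags=0000 LT?F → skip
[5] flags=0000 HI?F → skip
[6] flags=0000 CC?T → r1=0xc9
[7] flags=1000 → (cmp)
[8] flags=1000 HI?F → skip
[9] flags=1000 LE?T → r2=0x0d
[10] flags=1000 VS?F → skip

VAL = 0x01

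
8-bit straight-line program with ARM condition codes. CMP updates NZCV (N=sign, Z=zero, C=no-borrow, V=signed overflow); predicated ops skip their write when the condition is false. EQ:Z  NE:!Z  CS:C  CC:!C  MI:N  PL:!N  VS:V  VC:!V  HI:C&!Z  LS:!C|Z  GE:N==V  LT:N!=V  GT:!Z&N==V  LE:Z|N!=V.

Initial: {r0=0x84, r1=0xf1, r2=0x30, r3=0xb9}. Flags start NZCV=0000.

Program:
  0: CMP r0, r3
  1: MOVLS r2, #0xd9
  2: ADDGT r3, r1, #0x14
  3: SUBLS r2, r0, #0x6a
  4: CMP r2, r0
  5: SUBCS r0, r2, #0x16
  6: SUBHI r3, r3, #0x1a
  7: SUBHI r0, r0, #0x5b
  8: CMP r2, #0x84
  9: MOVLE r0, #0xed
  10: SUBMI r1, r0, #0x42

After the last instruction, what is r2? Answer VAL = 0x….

VAL = 0x1a

0: ✓ CMP  NZCV=1000
1: ✓ MOVLS  r2←0xd9
2: · ADDGT
3: ✓ SUBLS  r2←0x1a
4: ✓ CMP  NZCV=1001
5: · SUBCS
6: · SUBHI
7: · SUBHI
8: ✓ CMP  NZCV=1001
9: · MOVLE
10: ✓ SUBMI  r1←0x42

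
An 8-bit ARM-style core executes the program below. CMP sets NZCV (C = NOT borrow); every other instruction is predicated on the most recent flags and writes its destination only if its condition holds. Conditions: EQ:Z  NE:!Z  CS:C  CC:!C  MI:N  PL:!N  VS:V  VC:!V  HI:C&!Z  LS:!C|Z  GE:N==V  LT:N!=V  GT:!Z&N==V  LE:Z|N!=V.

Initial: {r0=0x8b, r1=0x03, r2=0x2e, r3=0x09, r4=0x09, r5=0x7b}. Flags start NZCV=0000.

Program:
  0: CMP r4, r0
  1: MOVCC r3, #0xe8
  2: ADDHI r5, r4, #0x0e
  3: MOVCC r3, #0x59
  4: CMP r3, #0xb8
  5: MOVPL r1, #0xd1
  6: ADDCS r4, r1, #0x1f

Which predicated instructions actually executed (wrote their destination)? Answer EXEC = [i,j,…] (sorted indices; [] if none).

0: ✓ CMP  NZCV=0000
1: ✓ MOVCC  r3←0xe8
2: · ADDHI
3: ✓ MOVCC  r3←0x59
4: ✓ CMP  NZCV=1001
5: · MOVPL
6: · ADDCS

EXEC = [1,3]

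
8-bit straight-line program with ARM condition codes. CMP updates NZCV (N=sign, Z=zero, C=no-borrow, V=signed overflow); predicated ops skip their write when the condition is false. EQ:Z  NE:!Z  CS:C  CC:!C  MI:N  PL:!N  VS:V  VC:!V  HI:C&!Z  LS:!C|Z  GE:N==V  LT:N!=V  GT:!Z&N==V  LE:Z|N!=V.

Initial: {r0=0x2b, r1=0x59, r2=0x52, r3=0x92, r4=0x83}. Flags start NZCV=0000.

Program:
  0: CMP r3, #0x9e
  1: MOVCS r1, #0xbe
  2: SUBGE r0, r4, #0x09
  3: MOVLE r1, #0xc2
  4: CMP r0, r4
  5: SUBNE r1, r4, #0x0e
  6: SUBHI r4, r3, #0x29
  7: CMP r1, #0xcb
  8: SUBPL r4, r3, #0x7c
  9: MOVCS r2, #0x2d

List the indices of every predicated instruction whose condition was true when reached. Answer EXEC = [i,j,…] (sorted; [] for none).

[0] flags=1000 → (cmp)
[1] flags=1000 CS?F → skip
[2] flags=1000 GE?F → skip
[3] flags=1000 LE?T → r1=0xc2
[4] flags=1001 → (cmp)
[5] flags=1001 NE?T → r1=0x75
[6] flags=1001 HI?F → skip
[7] flags=1001 → (cmp)
[8] flags=1001 PL?F → skip
[9] flags=1001 CS?F → skip

EXEC = [3,5]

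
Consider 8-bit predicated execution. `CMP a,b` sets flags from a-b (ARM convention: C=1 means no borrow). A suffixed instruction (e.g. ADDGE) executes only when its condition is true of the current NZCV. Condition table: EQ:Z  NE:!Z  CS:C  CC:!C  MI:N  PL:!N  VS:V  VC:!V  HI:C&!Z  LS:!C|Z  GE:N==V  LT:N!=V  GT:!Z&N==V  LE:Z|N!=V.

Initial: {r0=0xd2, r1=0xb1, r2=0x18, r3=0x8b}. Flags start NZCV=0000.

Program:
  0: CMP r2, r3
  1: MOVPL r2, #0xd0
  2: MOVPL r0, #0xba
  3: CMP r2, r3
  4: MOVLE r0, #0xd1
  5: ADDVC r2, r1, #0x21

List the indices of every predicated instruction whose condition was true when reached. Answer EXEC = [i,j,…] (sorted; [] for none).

EXEC = []

0: ✓ CMP  NZCV=1001
1: · MOVPL
2: · MOVPL
3: ✓ CMP  NZCV=1001
4: · MOVLE
5: · ADDVC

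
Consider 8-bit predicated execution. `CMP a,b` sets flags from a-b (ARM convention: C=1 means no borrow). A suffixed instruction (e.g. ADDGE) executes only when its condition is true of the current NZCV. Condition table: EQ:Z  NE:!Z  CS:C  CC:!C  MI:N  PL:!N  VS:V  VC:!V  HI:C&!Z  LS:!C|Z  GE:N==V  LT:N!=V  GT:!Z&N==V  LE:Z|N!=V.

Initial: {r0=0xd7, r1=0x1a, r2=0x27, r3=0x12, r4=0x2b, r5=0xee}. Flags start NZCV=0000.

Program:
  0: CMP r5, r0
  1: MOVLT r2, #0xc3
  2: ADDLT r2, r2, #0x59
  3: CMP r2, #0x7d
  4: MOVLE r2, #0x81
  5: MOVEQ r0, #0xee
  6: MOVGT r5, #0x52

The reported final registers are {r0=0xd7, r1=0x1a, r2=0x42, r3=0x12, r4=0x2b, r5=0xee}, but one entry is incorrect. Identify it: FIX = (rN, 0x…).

[0] flags=0010 → (cmp)
[1] flags=0010 LT?F → skip
[2] flags=0010 LT?F → skip
[3] flags=1000 → (cmp)
[4] flags=1000 LE?T → r2=0x81
[5] flags=1000 EQ?F → skip
[6] flags=1000 GT?F → skip

FIX = (r2, 0x81)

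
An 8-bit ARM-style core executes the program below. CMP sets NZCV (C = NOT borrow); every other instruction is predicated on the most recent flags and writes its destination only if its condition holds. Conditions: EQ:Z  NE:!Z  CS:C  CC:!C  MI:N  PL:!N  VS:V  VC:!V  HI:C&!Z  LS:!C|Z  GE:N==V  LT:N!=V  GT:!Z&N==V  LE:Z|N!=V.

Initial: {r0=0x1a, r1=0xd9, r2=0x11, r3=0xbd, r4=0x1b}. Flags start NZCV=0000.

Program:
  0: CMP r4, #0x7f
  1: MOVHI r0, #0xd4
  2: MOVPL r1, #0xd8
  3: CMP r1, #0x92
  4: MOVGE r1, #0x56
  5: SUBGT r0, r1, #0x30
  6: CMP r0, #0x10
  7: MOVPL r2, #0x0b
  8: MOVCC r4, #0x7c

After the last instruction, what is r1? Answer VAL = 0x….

VAL = 0x56

0: ✓ CMP  NZCV=1000
1: · MOVHI
2: · MOVPL
3: ✓ CMP  NZCV=0010
4: ✓ MOVGE  r1←0x56
5: ✓ SUBGT  r0←0x26
6: ✓ CMP  NZCV=0010
7: ✓ MOVPL  r2←0x0b
8: · MOVCC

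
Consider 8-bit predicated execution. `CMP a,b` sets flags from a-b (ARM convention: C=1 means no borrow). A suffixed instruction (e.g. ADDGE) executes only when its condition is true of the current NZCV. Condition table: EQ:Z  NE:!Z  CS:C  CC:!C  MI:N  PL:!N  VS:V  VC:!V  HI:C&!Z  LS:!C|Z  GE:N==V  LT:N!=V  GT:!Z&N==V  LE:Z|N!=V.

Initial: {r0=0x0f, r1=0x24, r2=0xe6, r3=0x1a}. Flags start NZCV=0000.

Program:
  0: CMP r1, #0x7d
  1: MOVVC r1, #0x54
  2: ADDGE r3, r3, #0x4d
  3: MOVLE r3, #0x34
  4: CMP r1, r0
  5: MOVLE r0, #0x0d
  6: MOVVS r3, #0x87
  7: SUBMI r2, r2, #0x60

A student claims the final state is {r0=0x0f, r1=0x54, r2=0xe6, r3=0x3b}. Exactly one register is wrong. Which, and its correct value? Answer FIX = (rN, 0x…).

0: ✓ CMP  NZCV=1000
1: ✓ MOVVC  r1←0x54
2: · ADDGE
3: ✓ MOVLE  r3←0x34
4: ✓ CMP  NZCV=0010
5: · MOVLE
6: · MOVVS
7: · SUBMI

FIX = (r3, 0x34)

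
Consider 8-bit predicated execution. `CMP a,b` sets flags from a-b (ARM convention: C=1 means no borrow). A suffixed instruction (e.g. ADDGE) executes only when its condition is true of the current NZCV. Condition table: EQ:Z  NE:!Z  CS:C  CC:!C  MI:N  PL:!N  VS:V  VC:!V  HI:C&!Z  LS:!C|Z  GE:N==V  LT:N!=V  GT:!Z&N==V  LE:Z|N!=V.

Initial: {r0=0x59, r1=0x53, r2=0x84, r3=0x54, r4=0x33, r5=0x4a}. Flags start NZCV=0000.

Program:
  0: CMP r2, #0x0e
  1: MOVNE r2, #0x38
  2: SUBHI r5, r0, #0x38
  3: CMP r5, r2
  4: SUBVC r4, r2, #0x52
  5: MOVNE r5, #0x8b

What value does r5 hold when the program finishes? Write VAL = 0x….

0: ✓ CMP  NZCV=0011
1: ✓ MOVNE  r2←0x38
2: ✓ SUBHI  r5←0x21
3: ✓ CMP  NZCV=1000
4: ✓ SUBVC  r4←0xe6
5: ✓ MOVNE  r5←0x8b

VAL = 0x8b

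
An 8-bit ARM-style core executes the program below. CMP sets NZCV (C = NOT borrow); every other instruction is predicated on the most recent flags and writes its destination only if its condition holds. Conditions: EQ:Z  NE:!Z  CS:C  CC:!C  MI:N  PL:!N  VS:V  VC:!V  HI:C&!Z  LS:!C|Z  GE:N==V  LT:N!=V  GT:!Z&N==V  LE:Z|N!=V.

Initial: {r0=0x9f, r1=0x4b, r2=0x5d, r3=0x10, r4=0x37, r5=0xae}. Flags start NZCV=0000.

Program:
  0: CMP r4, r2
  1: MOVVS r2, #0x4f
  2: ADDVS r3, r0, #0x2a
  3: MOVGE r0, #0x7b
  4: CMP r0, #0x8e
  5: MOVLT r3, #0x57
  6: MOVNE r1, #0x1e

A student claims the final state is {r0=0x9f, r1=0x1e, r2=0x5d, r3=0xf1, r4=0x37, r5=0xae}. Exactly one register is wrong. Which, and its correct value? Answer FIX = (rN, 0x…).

[0] flags=1000 → (cmp)
[1] flags=1000 VS?F → skip
[2] flags=1000 VS?F → skip
[3] flags=1000 GE?F → skip
[4] flags=0010 → (cmp)
[5] flags=0010 LT?F → skip
[6] flags=0010 NE?T → r1=0x1e

FIX = (r3, 0x10)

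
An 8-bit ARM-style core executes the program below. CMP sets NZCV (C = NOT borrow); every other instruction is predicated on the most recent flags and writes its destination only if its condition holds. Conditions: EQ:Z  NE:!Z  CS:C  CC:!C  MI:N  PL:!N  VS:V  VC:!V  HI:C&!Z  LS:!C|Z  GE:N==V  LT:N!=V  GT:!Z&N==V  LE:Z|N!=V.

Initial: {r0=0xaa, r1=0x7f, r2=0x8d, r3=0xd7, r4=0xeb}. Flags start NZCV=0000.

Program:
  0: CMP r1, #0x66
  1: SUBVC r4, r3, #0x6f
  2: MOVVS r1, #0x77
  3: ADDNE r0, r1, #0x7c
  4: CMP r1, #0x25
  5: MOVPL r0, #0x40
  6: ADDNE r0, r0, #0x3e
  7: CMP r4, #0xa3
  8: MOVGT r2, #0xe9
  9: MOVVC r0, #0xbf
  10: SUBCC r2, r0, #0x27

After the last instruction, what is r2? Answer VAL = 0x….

VAL = 0x57

[0] flags=0010 → (cmp)
[1] flags=0010 VC?T → r4=0x68
[2] flags=0010 VS?F → skip
[3] flags=0010 NE?T → r0=0xfb
[4] flags=0010 → (cmp)
[5] flags=0010 PL?T → r0=0x40
[6] flags=0010 NE?T → r0=0x7e
[7] flags=1001 → (cmp)
[8] flags=1001 GT?T → r2=0xe9
[9] flags=1001 VC?F → skip
[10] flags=1001 CC?T → r2=0x57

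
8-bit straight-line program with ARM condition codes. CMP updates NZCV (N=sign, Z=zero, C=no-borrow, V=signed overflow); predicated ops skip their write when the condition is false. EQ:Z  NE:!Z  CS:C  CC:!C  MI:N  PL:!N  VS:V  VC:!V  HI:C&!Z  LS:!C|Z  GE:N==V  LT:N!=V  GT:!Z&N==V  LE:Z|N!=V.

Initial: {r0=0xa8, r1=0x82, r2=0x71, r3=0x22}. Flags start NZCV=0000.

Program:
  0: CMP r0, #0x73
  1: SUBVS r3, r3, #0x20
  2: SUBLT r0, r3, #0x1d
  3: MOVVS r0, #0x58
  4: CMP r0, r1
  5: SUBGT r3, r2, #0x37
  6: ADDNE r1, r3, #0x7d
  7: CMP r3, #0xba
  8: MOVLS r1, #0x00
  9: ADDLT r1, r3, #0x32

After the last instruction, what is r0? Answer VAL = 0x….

[0] flags=0011 → (cmp)
[1] flags=0011 VS?T → r3=0x02
[2] flags=0011 LT?T → r0=0xe5
[3] flags=0011 VS?T → r0=0x58
[4] flags=1001 → (cmp)
[5] flags=1001 GT?T → r3=0x3a
[6] flags=1001 NE?T → r1=0xb7
[7] flags=1001 → (cmp)
[8] flags=1001 LS?T → r1=0x00
[9] flags=1001 LT?F → skip

VAL = 0x58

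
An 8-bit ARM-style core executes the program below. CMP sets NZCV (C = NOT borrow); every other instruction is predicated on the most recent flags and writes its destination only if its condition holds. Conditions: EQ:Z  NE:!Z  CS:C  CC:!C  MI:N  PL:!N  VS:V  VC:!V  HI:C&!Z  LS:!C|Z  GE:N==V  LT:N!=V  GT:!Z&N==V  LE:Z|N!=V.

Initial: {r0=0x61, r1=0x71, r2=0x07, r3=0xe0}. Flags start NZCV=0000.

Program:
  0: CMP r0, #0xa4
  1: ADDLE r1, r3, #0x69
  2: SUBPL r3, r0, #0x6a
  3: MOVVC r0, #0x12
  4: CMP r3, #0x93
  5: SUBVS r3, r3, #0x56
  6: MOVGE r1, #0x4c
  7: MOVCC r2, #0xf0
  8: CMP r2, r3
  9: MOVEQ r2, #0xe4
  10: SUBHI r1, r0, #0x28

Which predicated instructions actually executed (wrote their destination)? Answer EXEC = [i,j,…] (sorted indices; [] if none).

0: ✓ CMP  NZCV=1001
1: · ADDLE
2: · SUBPL
3: · MOVVC
4: ✓ CMP  NZCV=0010
5: · SUBVS
6: ✓ MOVGE  r1←0x4c
7: · MOVCC
8: ✓ CMP  NZCV=0000
9: · MOVEQ
10: · SUBHI

EXEC = [6]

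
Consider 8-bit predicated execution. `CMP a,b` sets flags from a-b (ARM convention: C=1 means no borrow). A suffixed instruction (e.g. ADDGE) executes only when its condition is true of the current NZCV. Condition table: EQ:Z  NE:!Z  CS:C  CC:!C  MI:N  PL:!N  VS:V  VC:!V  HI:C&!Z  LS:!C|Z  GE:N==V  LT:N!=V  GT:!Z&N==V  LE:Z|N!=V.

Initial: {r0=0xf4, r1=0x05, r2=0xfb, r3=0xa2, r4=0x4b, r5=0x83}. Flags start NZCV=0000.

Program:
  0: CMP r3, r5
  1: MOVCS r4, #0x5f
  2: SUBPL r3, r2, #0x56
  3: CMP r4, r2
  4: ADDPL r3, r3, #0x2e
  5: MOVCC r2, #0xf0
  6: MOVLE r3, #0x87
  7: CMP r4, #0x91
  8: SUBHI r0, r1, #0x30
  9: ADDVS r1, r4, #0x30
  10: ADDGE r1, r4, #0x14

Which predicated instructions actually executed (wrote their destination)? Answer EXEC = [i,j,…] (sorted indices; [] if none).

EXEC = [1,2,4,5,9,10]

0: ✓ CMP  NZCV=0010
1: ✓ MOVCS  r4←0x5f
2: ✓ SUBPL  r3←0xa5
3: ✓ CMP  NZCV=0000
4: ✓ ADDPL  r3←0xd3
5: ✓ MOVCC  r2←0xf0
6: · MOVLE
7: ✓ CMP  NZCV=1001
8: · SUBHI
9: ✓ ADDVS  r1←0x8f
10: ✓ ADDGE  r1←0x73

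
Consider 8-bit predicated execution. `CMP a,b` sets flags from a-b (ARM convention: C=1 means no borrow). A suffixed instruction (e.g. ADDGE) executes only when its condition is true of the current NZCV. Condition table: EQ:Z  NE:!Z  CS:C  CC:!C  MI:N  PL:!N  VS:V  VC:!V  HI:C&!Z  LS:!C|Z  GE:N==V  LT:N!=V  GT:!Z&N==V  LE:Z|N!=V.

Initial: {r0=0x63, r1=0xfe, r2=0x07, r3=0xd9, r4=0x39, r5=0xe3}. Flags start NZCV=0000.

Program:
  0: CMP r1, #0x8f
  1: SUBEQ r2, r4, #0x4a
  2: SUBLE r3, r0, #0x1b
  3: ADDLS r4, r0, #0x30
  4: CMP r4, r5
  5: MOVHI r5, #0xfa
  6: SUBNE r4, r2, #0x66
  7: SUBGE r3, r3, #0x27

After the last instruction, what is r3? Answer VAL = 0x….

VAL = 0xb2

0: ✓ CMP  NZCV=0010
1: · SUBEQ
2: · SUBLE
3: · ADDLS
4: ✓ CMP  NZCV=0000
5: · MOVHI
6: ✓ SUBNE  r4←0xa1
7: ✓ SUBGE  r3←0xb2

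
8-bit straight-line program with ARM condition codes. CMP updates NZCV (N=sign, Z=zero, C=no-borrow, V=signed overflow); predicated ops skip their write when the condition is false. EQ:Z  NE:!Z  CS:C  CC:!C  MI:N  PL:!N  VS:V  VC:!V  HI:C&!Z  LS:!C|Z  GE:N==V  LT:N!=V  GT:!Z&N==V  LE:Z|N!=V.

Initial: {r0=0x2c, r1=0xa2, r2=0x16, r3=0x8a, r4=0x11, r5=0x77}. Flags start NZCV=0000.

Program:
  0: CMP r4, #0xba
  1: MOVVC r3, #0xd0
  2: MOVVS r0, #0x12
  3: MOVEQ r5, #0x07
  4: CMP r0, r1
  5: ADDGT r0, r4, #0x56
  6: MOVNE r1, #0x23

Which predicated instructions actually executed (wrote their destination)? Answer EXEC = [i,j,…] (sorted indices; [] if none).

0: ✓ CMP  NZCV=0000
1: ✓ MOVVC  r3←0xd0
2: · MOVVS
3: · MOVEQ
4: ✓ CMP  NZCV=1001
5: ✓ ADDGT  r0←0x67
6: ✓ MOVNE  r1←0x23

EXEC = [1,5,6]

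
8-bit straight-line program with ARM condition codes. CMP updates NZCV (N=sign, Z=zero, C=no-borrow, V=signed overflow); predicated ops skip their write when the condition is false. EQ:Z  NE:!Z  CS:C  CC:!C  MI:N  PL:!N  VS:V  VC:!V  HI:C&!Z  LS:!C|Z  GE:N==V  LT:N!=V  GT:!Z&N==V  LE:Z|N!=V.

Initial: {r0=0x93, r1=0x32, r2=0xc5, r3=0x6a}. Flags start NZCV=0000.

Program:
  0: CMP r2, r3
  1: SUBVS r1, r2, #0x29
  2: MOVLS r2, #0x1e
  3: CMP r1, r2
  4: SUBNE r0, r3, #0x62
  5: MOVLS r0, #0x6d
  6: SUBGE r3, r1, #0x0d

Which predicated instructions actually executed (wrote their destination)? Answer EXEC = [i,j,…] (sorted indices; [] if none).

EXEC = [1,4,5]

0: ✓ CMP  NZCV=0011
1: ✓ SUBVS  r1←0x9c
2: · MOVLS
3: ✓ CMP  NZCV=1000
4: ✓ SUBNE  r0←0x08
5: ✓ MOVLS  r0←0x6d
6: · SUBGE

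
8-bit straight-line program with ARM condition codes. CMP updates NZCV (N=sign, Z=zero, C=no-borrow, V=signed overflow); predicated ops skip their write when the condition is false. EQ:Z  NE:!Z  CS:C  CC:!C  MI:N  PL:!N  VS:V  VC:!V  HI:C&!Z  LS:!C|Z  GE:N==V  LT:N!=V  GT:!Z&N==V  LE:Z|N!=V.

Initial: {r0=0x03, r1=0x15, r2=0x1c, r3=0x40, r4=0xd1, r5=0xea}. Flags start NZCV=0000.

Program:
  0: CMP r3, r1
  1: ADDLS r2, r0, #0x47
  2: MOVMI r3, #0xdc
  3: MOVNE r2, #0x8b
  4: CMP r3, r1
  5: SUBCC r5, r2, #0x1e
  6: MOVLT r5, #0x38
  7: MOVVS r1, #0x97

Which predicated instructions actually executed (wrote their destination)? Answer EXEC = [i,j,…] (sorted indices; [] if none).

EXEC = [3]

0: ✓ CMP  NZCV=0010
1: · ADDLS
2: · MOVMI
3: ✓ MOVNE  r2←0x8b
4: ✓ CMP  NZCV=0010
5: · SUBCC
6: · MOVLT
7: · MOVVS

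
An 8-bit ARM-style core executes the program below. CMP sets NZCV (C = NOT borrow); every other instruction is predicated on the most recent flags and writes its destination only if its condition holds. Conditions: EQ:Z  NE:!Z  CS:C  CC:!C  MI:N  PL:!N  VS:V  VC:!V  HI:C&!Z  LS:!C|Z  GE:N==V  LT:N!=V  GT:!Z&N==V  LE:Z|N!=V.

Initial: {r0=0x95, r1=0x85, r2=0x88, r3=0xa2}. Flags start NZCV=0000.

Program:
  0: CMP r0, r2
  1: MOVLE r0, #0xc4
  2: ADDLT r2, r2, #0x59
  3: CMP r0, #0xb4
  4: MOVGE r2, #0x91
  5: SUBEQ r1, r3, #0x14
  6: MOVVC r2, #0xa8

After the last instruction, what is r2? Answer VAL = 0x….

VAL = 0xa8

[0] flags=0010 → (cmp)
[1] flags=0010 LE?F → skip
[2] flags=0010 LT?F → skip
[3] flags=1000 → (cmp)
[4] flags=1000 GE?F → skip
[5] flags=1000 EQ?F → skip
[6] flags=1000 VC?T → r2=0xa8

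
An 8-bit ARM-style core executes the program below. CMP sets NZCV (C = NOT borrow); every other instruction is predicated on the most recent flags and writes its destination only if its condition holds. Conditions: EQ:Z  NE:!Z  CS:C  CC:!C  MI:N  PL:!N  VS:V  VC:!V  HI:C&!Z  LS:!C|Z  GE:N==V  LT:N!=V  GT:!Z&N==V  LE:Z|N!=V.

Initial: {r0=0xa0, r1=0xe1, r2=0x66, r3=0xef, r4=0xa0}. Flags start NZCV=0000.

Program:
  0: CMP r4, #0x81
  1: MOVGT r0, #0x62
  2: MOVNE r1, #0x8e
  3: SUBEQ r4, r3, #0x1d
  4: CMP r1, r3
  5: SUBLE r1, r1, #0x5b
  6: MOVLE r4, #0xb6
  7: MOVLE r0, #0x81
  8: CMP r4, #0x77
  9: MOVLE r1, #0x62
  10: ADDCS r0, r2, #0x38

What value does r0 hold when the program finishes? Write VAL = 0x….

0: ✓ CMP  NZCV=0010
1: ✓ MOVGT  r0←0x62
2: ✓ MOVNE  r1←0x8e
3: · SUBEQ
4: ✓ CMP  NZCV=1000
5: ✓ SUBLE  r1←0x33
6: ✓ MOVLE  r4←0xb6
7: ✓ MOVLE  r0←0x81
8: ✓ CMP  NZCV=0011
9: ✓ MOVLE  r1←0x62
10: ✓ ADDCS  r0←0x9e

VAL = 0x9e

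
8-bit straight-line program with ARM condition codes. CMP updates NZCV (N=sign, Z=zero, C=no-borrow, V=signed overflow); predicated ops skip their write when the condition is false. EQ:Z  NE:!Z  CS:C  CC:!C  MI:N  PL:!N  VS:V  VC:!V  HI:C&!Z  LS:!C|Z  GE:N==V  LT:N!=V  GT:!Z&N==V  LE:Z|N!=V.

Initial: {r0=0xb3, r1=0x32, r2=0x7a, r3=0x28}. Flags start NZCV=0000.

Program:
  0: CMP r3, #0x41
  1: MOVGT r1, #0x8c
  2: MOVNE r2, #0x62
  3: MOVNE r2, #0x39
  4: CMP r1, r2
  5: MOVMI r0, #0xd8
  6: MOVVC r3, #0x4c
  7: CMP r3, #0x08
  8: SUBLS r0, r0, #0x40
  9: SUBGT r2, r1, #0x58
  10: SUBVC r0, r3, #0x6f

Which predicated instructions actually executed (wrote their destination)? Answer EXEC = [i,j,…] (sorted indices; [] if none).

0: ✓ CMP  NZCV=1000
1: · MOVGT
2: ✓ MOVNE  r2←0x62
3: ✓ MOVNE  r2←0x39
4: ✓ CMP  NZCV=1000
5: ✓ MOVMI  r0←0xd8
6: ✓ MOVVC  r3←0x4c
7: ✓ CMP  NZCV=0010
8: · SUBLS
9: ✓ SUBGT  r2←0xda
10: ✓ SUBVC  r0←0xdd

EXEC = [2,3,5,6,9,10]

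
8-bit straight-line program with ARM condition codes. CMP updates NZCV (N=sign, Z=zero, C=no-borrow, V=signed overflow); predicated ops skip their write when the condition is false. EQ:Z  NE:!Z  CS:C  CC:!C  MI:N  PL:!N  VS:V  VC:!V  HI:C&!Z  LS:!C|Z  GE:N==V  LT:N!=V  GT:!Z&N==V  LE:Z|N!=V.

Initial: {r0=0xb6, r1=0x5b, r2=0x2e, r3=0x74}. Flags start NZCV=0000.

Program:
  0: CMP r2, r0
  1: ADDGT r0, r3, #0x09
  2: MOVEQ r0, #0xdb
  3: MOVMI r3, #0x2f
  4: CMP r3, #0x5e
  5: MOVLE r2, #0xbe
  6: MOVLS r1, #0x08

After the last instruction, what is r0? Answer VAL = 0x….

[0] flags=0000 → (cmp)
[1] flags=0000 GT?T → r0=0x7d
[2] flags=0000 EQ?F → skip
[3] flags=0000 MI?F → skip
[4] flags=0010 → (cmp)
[5] flags=0010 LE?F → skip
[6] flags=0010 LS?F → skip

VAL = 0x7d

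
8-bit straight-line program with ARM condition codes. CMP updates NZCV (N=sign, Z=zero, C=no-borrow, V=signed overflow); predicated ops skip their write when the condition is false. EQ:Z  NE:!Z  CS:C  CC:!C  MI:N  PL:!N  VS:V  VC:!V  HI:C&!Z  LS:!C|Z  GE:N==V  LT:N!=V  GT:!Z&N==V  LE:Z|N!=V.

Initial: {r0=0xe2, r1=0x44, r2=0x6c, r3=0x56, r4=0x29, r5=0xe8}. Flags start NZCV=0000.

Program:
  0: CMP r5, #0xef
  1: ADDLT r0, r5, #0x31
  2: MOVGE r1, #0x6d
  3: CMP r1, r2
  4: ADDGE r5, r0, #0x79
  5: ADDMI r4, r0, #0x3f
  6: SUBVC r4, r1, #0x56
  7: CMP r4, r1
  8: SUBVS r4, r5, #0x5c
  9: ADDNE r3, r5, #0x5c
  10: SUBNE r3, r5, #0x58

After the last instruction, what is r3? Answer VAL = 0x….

VAL = 0x90

[0] flags=1000 → (cmp)
[1] flags=1000 LT?T → r0=0x19
[2] flags=1000 GE?F → skip
[3] flags=1000 → (cmp)
[4] flags=1000 GE?F → skip
[5] flags=1000 MI?T → r4=0x58
[6] flags=1000 VC?T → r4=0xee
[7] flags=1010 → (cmp)
[8] flags=1010 VS?F → skip
[9] flags=1010 NE?T → r3=0x44
[10] flags=1010 NE?T → r3=0x90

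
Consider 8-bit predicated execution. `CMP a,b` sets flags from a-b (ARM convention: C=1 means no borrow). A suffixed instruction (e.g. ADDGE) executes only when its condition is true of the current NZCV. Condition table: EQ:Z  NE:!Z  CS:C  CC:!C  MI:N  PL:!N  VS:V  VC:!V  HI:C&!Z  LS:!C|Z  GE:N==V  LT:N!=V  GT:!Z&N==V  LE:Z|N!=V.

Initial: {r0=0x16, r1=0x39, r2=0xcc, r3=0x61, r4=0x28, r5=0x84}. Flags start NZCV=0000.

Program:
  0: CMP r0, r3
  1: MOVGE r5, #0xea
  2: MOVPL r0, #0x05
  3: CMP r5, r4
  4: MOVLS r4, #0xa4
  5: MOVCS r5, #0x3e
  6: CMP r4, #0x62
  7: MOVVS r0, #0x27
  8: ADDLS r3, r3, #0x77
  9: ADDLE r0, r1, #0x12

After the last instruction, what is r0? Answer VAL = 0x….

0: ✓ CMP  NZCV=1000
1: · MOVGE
2: · MOVPL
3: ✓ CMP  NZCV=0011
4: · MOVLS
5: ✓ MOVCS  r5←0x3e
6: ✓ CMP  NZCV=1000
7: · MOVVS
8: ✓ ADDLS  r3←0xd8
9: ✓ ADDLE  r0←0x4b

VAL = 0x4b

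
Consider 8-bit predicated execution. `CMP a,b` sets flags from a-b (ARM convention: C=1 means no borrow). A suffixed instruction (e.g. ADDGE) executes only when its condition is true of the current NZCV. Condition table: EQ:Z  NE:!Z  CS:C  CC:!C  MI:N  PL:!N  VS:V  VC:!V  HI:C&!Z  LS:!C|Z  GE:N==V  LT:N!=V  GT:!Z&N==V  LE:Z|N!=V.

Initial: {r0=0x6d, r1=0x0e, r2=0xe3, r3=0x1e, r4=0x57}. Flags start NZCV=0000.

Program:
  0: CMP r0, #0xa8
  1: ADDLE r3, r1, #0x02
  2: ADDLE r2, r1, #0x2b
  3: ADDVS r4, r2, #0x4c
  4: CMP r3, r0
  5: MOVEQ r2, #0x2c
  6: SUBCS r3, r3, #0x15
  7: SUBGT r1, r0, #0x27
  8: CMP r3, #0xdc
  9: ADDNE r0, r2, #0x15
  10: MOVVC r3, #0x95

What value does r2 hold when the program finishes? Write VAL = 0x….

0: ✓ CMP  NZCV=1001
1: · ADDLE
2: · ADDLE
3: ✓ ADDVS  r4←0x2f
4: ✓ CMP  NZCV=1000
5: · MOVEQ
6: · SUBCS
7: · SUBGT
8: ✓ CMP  NZCV=0000
9: ✓ ADDNE  r0←0xf8
10: ✓ MOVVC  r3←0x95

VAL = 0xe3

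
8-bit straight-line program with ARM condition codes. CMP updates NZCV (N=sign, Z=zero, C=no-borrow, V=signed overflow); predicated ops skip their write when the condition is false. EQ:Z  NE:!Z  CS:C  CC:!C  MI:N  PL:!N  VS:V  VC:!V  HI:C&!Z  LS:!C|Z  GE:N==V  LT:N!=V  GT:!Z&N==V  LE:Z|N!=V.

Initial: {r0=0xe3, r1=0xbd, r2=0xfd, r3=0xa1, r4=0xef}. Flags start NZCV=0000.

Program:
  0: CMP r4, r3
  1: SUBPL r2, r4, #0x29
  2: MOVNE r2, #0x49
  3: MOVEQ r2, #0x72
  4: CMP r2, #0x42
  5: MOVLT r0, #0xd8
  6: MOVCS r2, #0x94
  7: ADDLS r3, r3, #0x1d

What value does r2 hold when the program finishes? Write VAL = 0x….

[0] flags=0010 → (cmp)
[1] flags=0010 PL?T → r2=0xc6
[2] flags=0010 NE?T → r2=0x49
[3] flags=0010 EQ?F → skip
[4] flags=0010 → (cmp)
[5] flags=0010 LT?F → skip
[6] flags=0010 CS?T → r2=0x94
[7] flags=0010 LS?F → skip

VAL = 0x94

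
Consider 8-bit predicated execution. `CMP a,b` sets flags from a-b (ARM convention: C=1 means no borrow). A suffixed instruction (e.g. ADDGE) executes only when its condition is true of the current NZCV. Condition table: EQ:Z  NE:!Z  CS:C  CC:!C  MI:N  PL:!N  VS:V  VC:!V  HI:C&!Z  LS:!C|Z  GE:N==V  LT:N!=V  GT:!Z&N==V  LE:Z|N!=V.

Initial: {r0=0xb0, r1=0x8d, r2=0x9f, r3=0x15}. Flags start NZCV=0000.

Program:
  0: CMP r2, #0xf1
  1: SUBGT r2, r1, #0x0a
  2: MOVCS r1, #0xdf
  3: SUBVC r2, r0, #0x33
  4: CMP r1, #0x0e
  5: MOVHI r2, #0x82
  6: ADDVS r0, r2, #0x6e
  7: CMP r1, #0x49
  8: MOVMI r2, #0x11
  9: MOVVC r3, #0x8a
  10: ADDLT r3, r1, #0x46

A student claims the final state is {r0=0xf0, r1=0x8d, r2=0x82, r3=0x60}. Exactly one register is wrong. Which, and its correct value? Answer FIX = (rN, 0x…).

0: ✓ CMP  NZCV=1000
1: · SUBGT
2: · MOVCS
3: ✓ SUBVC  r2←0x7d
4: ✓ CMP  NZCV=0011
5: ✓ MOVHI  r2←0x82
6: ✓ ADDVS  r0←0xf0
7: ✓ CMP  NZCV=0011
8: · MOVMI
9: · MOVVC
10: ✓ ADDLT  r3←0xd3

FIX = (r3, 0xd3)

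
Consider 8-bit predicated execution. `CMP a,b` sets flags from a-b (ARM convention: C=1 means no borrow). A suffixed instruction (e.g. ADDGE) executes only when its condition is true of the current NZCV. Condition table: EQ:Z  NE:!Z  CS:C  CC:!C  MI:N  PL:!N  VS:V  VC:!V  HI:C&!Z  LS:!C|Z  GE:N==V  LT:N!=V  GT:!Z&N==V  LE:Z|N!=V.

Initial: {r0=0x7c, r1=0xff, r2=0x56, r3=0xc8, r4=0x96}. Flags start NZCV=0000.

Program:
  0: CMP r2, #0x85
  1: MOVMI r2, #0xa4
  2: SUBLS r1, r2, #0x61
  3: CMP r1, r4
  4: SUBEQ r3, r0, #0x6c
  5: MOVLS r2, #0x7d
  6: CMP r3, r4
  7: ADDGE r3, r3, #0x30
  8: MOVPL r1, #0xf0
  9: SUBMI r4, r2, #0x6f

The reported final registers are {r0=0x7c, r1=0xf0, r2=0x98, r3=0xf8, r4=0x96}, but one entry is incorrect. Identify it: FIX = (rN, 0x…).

0: ✓ CMP  NZCV=1001
1: ✓ MOVMI  r2←0xa4
2: ✓ SUBLS  r1←0x43
3: ✓ CMP  NZCV=1001
4: · SUBEQ
5: ✓ MOVLS  r2←0x7d
6: ✓ CMP  NZCV=0010
7: ✓ ADDGE  r3←0xf8
8: ✓ MOVPL  r1←0xf0
9: · SUBMI

FIX = (r2, 0x7d)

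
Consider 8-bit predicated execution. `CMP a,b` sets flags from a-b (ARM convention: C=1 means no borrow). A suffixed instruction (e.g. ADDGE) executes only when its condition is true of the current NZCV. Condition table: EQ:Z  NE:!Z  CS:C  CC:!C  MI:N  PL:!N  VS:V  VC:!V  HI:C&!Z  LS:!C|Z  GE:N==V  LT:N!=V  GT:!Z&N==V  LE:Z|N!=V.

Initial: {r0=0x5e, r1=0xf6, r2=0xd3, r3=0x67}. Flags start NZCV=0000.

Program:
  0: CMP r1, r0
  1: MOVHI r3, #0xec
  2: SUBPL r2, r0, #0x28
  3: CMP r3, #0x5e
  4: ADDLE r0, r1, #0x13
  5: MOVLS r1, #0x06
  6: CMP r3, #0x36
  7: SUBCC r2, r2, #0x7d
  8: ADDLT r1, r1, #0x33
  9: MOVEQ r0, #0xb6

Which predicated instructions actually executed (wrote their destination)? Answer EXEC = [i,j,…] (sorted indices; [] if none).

0: ✓ CMP  NZCV=1010
1: ✓ MOVHI  r3←0xec
2: · SUBPL
3: ✓ CMP  NZCV=1010
4: ✓ ADDLE  r0←0x09
5: · MOVLS
6: ✓ CMP  NZCV=1010
7: · SUBCC
8: ✓ ADDLT  r1←0x29
9: · MOVEQ

EXEC = [1,4,8]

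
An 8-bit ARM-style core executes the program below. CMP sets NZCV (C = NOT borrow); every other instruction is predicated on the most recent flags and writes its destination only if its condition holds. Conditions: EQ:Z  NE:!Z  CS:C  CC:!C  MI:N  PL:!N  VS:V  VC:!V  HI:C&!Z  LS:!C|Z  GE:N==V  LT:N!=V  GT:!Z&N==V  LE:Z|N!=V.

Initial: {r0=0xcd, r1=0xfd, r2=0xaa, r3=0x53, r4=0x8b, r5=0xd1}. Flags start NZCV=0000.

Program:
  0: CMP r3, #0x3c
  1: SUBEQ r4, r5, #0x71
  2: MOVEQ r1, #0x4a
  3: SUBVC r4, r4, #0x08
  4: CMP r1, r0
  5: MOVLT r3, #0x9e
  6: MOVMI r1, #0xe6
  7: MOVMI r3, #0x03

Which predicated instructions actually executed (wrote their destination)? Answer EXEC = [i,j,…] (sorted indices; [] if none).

EXEC = [3]

0: ✓ CMP  NZCV=0010
1: · SUBEQ
2: · MOVEQ
3: ✓ SUBVC  r4←0x83
4: ✓ CMP  NZCV=0010
5: · MOVLT
6: · MOVMI
7: · MOVMI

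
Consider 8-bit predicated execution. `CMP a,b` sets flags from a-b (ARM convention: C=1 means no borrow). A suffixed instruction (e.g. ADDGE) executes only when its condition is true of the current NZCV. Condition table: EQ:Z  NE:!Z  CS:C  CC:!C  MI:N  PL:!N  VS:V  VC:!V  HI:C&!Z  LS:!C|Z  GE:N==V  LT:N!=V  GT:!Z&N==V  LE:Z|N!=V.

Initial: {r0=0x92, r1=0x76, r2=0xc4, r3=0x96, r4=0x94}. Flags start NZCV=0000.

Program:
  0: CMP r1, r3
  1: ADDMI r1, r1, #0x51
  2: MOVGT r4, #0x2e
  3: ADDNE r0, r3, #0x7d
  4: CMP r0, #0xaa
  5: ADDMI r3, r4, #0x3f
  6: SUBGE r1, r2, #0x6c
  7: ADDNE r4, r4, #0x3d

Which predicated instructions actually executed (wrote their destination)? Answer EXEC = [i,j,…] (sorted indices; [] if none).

0: ✓ CMP  NZCV=1001
1: ✓ ADDMI  r1←0xc7
2: ✓ MOVGT  r4←0x2e
3: ✓ ADDNE  r0←0x13
4: ✓ CMP  NZCV=0000
5: · ADDMI
6: ✓ SUBGE  r1←0x58
7: ✓ ADDNE  r4←0x6b

EXEC = [1,2,3,6,7]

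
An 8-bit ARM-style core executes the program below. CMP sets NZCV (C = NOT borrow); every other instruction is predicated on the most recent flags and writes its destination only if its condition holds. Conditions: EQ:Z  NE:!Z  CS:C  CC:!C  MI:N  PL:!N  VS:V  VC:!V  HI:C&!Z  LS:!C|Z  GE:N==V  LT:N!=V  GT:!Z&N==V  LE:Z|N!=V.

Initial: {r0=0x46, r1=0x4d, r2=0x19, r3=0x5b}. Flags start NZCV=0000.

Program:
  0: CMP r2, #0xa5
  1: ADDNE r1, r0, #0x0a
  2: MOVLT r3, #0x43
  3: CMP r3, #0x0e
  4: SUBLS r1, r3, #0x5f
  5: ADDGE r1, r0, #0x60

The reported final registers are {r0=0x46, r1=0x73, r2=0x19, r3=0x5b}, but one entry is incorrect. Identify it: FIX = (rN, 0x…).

FIX = (r1, 0xa6)

[0] flags=0000 → (cmp)
[1] flags=0000 NE?T → r1=0x50
[2] flags=0000 LT?F → skip
[3] flags=0010 → (cmp)
[4] flags=0010 LS?F → skip
[5] flags=0010 GE?T → r1=0xa6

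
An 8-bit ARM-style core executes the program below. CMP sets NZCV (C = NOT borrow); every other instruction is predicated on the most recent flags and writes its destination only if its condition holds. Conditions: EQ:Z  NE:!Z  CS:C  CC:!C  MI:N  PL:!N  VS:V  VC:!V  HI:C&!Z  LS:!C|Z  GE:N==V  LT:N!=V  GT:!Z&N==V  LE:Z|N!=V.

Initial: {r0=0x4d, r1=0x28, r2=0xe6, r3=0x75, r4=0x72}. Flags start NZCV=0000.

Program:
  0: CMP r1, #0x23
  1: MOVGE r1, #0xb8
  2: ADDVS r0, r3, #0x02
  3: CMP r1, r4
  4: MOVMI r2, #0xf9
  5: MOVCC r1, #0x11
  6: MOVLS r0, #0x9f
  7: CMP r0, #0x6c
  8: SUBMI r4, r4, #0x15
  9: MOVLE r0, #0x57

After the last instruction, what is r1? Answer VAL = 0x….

VAL = 0xb8

[0] flags=0010 → (cmp)
[1] flags=0010 GE?T → r1=0xb8
[2] flags=0010 VS?F → skip
[3] flags=0011 → (cmp)
[4] flags=0011 MI?F → skip
[5] flags=0011 CC?F → skip
[6] flags=0011 LS?F → skip
[7] flags=1000 → (cmp)
[8] flags=1000 MI?T → r4=0x5d
[9] flags=1000 LE?T → r0=0x57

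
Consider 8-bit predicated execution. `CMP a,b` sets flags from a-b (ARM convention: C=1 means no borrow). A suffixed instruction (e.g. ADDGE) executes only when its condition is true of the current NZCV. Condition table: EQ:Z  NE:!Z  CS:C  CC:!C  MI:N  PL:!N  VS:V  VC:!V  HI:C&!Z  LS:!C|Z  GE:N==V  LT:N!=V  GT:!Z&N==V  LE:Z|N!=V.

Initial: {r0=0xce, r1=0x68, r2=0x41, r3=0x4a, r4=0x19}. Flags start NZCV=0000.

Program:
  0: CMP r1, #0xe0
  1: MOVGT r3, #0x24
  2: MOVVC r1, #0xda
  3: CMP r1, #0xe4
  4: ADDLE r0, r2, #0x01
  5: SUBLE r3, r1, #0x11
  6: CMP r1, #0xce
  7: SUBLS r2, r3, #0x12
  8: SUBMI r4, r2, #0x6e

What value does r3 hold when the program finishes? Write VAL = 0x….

VAL = 0x24

0: ✓ CMP  NZCV=1001
1: ✓ MOVGT  r3←0x24
2: · MOVVC
3: ✓ CMP  NZCV=1001
4: · ADDLE
5: · SUBLE
6: ✓ CMP  NZCV=1001
7: ✓ SUBLS  r2←0x12
8: ✓ SUBMI  r4←0xa4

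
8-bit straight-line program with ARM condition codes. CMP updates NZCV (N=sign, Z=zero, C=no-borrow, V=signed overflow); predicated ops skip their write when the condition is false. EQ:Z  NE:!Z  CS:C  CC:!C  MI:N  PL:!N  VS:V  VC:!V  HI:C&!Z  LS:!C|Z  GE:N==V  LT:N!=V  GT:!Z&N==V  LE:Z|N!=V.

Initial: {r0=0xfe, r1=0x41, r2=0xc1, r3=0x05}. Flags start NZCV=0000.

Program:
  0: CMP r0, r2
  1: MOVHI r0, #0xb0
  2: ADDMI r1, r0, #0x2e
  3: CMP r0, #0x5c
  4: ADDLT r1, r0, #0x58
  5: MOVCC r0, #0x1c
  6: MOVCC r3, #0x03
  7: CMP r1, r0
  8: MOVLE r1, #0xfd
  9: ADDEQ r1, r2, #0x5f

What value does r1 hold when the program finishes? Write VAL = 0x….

VAL = 0x08

[0] flags=0010 → (cmp)
[1] flags=0010 HI?T → r0=0xb0
[2] flags=0010 MI?F → skip
[3] flags=0011 → (cmp)
[4] flags=0011 LT?T → r1=0x08
[5] flags=0011 CC?F → skip
[6] flags=0011 CC?F → skip
[7] flags=0000 → (cmp)
[8] flags=0000 LE?F → skip
[9] flags=0000 EQ?F → skip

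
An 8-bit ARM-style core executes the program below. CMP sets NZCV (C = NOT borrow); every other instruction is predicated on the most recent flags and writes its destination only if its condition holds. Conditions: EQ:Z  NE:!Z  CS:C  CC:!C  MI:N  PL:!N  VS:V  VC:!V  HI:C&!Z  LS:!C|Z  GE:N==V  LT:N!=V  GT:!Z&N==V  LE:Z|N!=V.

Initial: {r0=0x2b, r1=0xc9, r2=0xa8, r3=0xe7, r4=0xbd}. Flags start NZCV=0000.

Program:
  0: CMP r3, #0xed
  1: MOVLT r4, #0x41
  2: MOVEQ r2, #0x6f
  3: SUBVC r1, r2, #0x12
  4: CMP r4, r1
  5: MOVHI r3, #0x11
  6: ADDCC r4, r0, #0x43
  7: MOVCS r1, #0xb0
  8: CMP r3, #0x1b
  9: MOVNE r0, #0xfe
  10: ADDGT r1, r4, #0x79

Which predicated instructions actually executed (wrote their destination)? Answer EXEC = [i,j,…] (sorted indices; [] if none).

0: ✓ CMP  NZCV=1000
1: ✓ MOVLT  r4←0x41
2: · MOVEQ
3: ✓ SUBVC  r1←0x96
4: ✓ CMP  NZCV=1001
5: · MOVHI
6: ✓ ADDCC  r4←0x6e
7: · MOVCS
8: ✓ CMP  NZCV=1010
9: ✓ MOVNE  r0←0xfe
10: · ADDGT

EXEC = [1,3,6,9]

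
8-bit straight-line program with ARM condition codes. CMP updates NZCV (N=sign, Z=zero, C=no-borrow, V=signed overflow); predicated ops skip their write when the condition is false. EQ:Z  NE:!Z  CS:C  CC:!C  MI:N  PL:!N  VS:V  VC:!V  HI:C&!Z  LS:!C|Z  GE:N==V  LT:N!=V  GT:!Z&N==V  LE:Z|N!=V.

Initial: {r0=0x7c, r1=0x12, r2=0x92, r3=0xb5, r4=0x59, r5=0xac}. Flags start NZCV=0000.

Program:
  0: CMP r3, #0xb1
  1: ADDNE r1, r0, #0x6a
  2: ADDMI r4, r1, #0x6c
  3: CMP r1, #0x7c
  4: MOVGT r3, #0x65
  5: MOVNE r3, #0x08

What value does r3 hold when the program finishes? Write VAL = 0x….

0: ✓ CMP  NZCV=0010
1: ✓ ADDNE  r1←0xe6
2: · ADDMI
3: ✓ CMP  NZCV=0011
4: · MOVGT
5: ✓ MOVNE  r3←0x08

VAL = 0x08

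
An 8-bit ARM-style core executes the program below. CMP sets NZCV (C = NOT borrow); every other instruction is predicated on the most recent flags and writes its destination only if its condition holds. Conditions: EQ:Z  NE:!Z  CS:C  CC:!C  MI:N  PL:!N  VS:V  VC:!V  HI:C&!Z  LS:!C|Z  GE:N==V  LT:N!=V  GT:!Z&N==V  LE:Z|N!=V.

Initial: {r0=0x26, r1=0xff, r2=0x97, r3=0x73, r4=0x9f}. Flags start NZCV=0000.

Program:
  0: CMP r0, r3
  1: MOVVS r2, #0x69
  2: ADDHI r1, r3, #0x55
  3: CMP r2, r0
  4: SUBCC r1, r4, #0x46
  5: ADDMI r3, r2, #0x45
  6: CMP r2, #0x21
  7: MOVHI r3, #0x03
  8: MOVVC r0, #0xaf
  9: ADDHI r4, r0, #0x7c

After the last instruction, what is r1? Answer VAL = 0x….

[0] flags=1000 → (cmp)
[1] flags=1000 VS?F → skip
[2] flags=1000 HI?F → skip
[3] flags=0011 → (cmp)
[4] flags=0011 CC?F → skip
[5] flags=0011 MI?F → skip
[6] flags=0011 → (cmp)
[7] flags=0011 HI?T → r3=0x03
[8] flags=0011 VC?F → skip
[9] flags=0011 HI?T → r4=0xa2

VAL = 0xff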